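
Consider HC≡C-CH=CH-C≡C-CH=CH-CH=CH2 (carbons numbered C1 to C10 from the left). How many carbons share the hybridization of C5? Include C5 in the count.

C5 is sp (two π bonds).
C1: sp ✓
C2: sp ✓
C3: sp2
C4: sp2
C5: sp ✓
C6: sp ✓
C7: sp2
C8: sp2
C9: sp2
C10: sp2
4 carbons are sp.

4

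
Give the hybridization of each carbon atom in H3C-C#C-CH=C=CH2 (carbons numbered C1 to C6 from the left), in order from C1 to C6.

C1 sp3, C2 sp, C3 sp, C4 sp2, C5 sp, C6 sp2

C1 — 4 σ bonds. Steric number 4, so sp3.
C2: 2 σ bonds, plus two π bonds; 2 regions of electron density → sp.
C3: 2 σ bonds, plus two π bonds — 2 electron domains, sp.
C4 is sp2: 3 σ bonds, plus one π bond, 3 electron-density regions.
C5 has 2 σ bonds, plus two π bonds: steric number 2 → sp.
C6 (3 σ bonds, plus one π bond) has steric number 3: sp2.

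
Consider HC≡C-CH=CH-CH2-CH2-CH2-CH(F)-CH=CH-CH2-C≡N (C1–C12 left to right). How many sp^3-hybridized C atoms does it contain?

C1: sp
C2: sp
C3: sp2
C4: sp2
C5: sp3 ✓
C6: sp3 ✓
C7: sp3 ✓
C8: sp3 ✓
C9: sp2
C10: sp2
C11: sp3 ✓
C12: sp
C5, C6, C7, C8, C11 → 5 sp3 carbons.

5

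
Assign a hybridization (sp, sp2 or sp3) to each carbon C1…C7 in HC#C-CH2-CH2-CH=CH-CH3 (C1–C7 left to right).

C1 carries 2 σ bonds, plus two π bonds, giving a steric number of 2, so it is sp.
C2: 2 σ bonds, plus two π bonds; 2 regions of electron density → sp.
C3: 4 σ bonds — 4 electron domains, sp3.
C4 is sp3: 4 σ bonds, 4 electron-density regions.
C5 — 3 σ bonds, plus one π bond. Steric number 3, so sp2.
C6: 3 σ bonds, plus one π bond; 3 regions of electron density → sp2.
C7 carries 4 σ bonds, giving a steric number of 4, so it is sp3.

C1 sp, C2 sp, C3 sp3, C4 sp3, C5 sp2, C6 sp2, C7 sp3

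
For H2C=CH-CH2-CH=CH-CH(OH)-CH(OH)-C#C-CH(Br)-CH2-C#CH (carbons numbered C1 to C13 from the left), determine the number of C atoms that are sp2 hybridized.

C1: sp2 ✓
C2: sp2 ✓
C3: sp3
C4: sp2 ✓
C5: sp2 ✓
C6: sp3
C7: sp3
C8: sp
C9: sp
C10: sp3
C11: sp3
C12: sp
C13: sp
C1, C2, C4, C5 → 4 sp2 carbons.

4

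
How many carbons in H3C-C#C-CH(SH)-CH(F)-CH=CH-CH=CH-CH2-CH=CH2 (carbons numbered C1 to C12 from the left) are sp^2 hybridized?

C1: sp3
C2: sp
C3: sp
C4: sp3
C5: sp3
C6: sp2 ✓
C7: sp2 ✓
C8: sp2 ✓
C9: sp2 ✓
C10: sp3
C11: sp2 ✓
C12: sp2 ✓
C6, C7, C8, C9, C11, C12 → 6 sp2 carbons.

6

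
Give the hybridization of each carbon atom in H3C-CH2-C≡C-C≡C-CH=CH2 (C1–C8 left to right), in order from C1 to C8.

C1 sp3, C2 sp3, C3 sp, C4 sp, C5 sp, C6 sp, C7 sp2, C8 sp2

C1 — 4 σ bonds. Steric number 4, so sp3.
C2: 4 σ bonds — 4 electron domains, sp3.
C3 (2 σ bonds, plus two π bonds) has steric number 2: sp.
C4: 2 σ bonds, plus two π bonds; 2 regions of electron density → sp.
C5: 2 σ bonds, plus two π bonds; 2 regions of electron density → sp.
C6 is sp: 2 σ bonds, plus two π bonds, 2 electron-density regions.
C7 is sp2: 3 σ bonds, plus one π bond, 3 electron-density regions.
C8: 3 σ bonds, plus one π bond — 3 electron domains, sp2.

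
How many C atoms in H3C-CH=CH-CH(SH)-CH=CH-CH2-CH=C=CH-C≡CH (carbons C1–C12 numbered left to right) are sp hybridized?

C1: sp3
C2: sp2
C3: sp2
C4: sp3
C5: sp2
C6: sp2
C7: sp3
C8: sp2
C9: sp ✓
C10: sp2
C11: sp ✓
C12: sp ✓
C9, C11, C12 → 3 sp carbons.

3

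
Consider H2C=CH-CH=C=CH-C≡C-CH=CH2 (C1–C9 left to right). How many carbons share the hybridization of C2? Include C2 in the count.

6

C2 is sp2 (one π bond).
C1: sp2 ✓
C2: sp2 ✓
C3: sp2 ✓
C4: sp
C5: sp2 ✓
C6: sp
C7: sp
C8: sp2 ✓
C9: sp2 ✓
6 carbons are sp2.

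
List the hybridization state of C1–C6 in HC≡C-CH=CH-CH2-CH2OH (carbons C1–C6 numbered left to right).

C1 sp, C2 sp, C3 sp2, C4 sp2, C5 sp3, C6 sp3

C1 carries 2 σ bonds, plus two π bonds, giving a steric number of 2, so it is sp.
C2 (2 σ bonds, plus two π bonds) has steric number 2: sp.
C3 has 3 σ bonds, plus one π bond: steric number 3 → sp2.
C4: 3 σ bonds, plus one π bond; 3 regions of electron density → sp2.
C5 — 4 σ bonds. Steric number 4, so sp3.
C6 is sp3: 4 σ bonds, 4 electron-density regions.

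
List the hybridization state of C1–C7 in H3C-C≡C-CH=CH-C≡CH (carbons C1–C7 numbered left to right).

C1: 4 σ bonds; 4 regions of electron density → sp3.
C2: 2 σ bonds, plus two π bonds; 2 regions of electron density → sp.
C3 is sp: 2 σ bonds, plus two π bonds, 2 electron-density regions.
C4: 3 σ bonds, plus one π bond; 3 regions of electron density → sp2.
C5 carries 3 σ bonds, plus one π bond, giving a steric number of 3, so it is sp2.
C6 carries 2 σ bonds, plus two π bonds, giving a steric number of 2, so it is sp.
C7: 2 σ bonds, plus two π bonds — 2 electron domains, sp.

C1 sp3, C2 sp, C3 sp, C4 sp2, C5 sp2, C6 sp, C7 sp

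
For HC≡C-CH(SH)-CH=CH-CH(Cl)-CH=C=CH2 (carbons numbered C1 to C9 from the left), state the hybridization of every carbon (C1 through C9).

C1 sp, C2 sp, C3 sp3, C4 sp2, C5 sp2, C6 sp3, C7 sp2, C8 sp, C9 sp2

C1 has 2 σ bonds, plus two π bonds: steric number 2 → sp.
C2 carries 2 σ bonds, plus two π bonds, giving a steric number of 2, so it is sp.
C3: 4 σ bonds; 4 regions of electron density → sp3.
C4 carries 3 σ bonds, plus one π bond, giving a steric number of 3, so it is sp2.
C5: 3 σ bonds, plus one π bond — 3 electron domains, sp2.
C6 — 4 σ bonds. Steric number 4, so sp3.
C7: 3 σ bonds, plus one π bond — 3 electron domains, sp2.
C8 is sp: 2 σ bonds, plus two π bonds, 2 electron-density regions.
C9 carries 3 σ bonds, plus one π bond, giving a steric number of 3, so it is sp2.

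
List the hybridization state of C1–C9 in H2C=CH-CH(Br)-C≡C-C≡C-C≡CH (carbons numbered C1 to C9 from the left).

C1: 3 σ bonds, plus one π bond; 3 regions of electron density → sp2.
C2 (3 σ bonds, plus one π bond) has steric number 3: sp2.
C3 is sp3: 4 σ bonds, 4 electron-density regions.
C4 has 2 σ bonds, plus two π bonds: steric number 2 → sp.
C5 — 2 σ bonds, plus two π bonds. Steric number 2, so sp.
C6: 2 σ bonds, plus two π bonds; 2 regions of electron density → sp.
C7 (2 σ bonds, plus two π bonds) has steric number 2: sp.
C8 has 2 σ bonds, plus two π bonds: steric number 2 → sp.
C9 — 2 σ bonds, plus two π bonds. Steric number 2, so sp.

C1 sp2, C2 sp2, C3 sp3, C4 sp, C5 sp, C6 sp, C7 sp, C8 sp, C9 sp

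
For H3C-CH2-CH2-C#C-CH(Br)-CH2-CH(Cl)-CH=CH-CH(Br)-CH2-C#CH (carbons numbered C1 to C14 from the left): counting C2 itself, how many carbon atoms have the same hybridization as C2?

8

C2 is sp3 (only σ bonds).
C1: sp3 ✓
C2: sp3 ✓
C3: sp3 ✓
C4: sp
C5: sp
C6: sp3 ✓
C7: sp3 ✓
C8: sp3 ✓
C9: sp2
C10: sp2
C11: sp3 ✓
C12: sp3 ✓
C13: sp
C14: sp
8 carbons are sp3.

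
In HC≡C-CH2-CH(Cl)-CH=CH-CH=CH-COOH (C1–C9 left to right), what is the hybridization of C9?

sp2

C9 — 3 σ bonds, plus one π bond. Steric number 3, so sp2.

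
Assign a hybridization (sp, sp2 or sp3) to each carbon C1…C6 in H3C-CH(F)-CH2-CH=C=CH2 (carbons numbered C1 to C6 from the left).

C1 is sp3: 4 σ bonds, 4 electron-density regions.
C2 — 4 σ bonds. Steric number 4, so sp3.
C3: 4 σ bonds — 4 electron domains, sp3.
C4 carries 3 σ bonds, plus one π bond, giving a steric number of 3, so it is sp2.
C5 is sp: 2 σ bonds, plus two π bonds, 2 electron-density regions.
C6: 3 σ bonds, plus one π bond; 3 regions of electron density → sp2.

C1 sp3, C2 sp3, C3 sp3, C4 sp2, C5 sp, C6 sp2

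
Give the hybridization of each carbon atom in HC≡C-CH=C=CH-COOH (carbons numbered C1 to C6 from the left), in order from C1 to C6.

C1 sp, C2 sp, C3 sp2, C4 sp, C5 sp2, C6 sp2

C1 — 2 σ bonds, plus two π bonds. Steric number 2, so sp.
C2 carries 2 σ bonds, plus two π bonds, giving a steric number of 2, so it is sp.
C3 (3 σ bonds, plus one π bond) has steric number 3: sp2.
C4: 2 σ bonds, plus two π bonds — 2 electron domains, sp.
C5 has 3 σ bonds, plus one π bond: steric number 3 → sp2.
C6 is sp2: 3 σ bonds, plus one π bond, 3 electron-density regions.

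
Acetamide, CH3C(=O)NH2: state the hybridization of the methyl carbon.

The methyl carbon is sp3: 4 σ bonds, 4 electron-density regions.

sp^3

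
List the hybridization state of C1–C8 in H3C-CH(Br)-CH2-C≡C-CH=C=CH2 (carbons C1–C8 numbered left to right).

C1 sp3, C2 sp3, C3 sp3, C4 sp, C5 sp, C6 sp2, C7 sp, C8 sp2

C1 (4 σ bonds) has steric number 4: sp3.
C2 carries 4 σ bonds, giving a steric number of 4, so it is sp3.
C3: 4 σ bonds; 4 regions of electron density → sp3.
C4 — 2 σ bonds, plus two π bonds. Steric number 2, so sp.
C5 carries 2 σ bonds, plus two π bonds, giving a steric number of 2, so it is sp.
C6: 3 σ bonds, plus one π bond; 3 regions of electron density → sp2.
C7 (2 σ bonds, plus two π bonds) has steric number 2: sp.
C8 has 3 σ bonds, plus one π bond: steric number 3 → sp2.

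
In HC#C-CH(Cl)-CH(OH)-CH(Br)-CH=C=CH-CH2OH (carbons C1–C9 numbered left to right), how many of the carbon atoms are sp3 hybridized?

C1: sp
C2: sp
C3: sp3 ✓
C4: sp3 ✓
C5: sp3 ✓
C6: sp2
C7: sp
C8: sp2
C9: sp3 ✓
C3, C4, C5, C9 → 4 sp3 carbons.

4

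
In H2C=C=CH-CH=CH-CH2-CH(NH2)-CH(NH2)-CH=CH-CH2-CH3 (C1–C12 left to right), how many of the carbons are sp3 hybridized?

5

C1: sp2
C2: sp
C3: sp2
C4: sp2
C5: sp2
C6: sp3 ✓
C7: sp3 ✓
C8: sp3 ✓
C9: sp2
C10: sp2
C11: sp3 ✓
C12: sp3 ✓
C6, C7, C8, C11, C12 → 5 sp3 carbons.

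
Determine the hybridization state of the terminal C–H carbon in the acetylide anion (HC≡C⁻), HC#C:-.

The terminal C–H carbon: 2 σ bonds, plus two π bonds; 2 regions of electron density → sp.

sp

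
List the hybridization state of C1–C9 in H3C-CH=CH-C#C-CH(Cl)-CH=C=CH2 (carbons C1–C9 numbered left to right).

C1 is sp3: 4 σ bonds, 4 electron-density regions.
C2 has 3 σ bonds, plus one π bond: steric number 3 → sp2.
C3 (3 σ bonds, plus one π bond) has steric number 3: sp2.
C4 is sp: 2 σ bonds, plus two π bonds, 2 electron-density regions.
C5 has 2 σ bonds, plus two π bonds: steric number 2 → sp.
C6 is sp3: 4 σ bonds, 4 electron-density regions.
C7 carries 3 σ bonds, plus one π bond, giving a steric number of 3, so it is sp2.
C8: 2 σ bonds, plus two π bonds — 2 electron domains, sp.
C9 has 3 σ bonds, plus one π bond: steric number 3 → sp2.

C1 sp3, C2 sp2, C3 sp2, C4 sp, C5 sp, C6 sp3, C7 sp2, C8 sp, C9 sp2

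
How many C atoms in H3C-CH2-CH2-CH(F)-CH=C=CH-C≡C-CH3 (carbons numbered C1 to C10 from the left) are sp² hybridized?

C1: sp3
C2: sp3
C3: sp3
C4: sp3
C5: sp2 ✓
C6: sp
C7: sp2 ✓
C8: sp
C9: sp
C10: sp3
C5, C7 → 2 sp2 carbons.

2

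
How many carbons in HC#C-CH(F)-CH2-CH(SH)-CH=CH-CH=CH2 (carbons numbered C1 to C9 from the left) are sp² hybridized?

C1: sp
C2: sp
C3: sp3
C4: sp3
C5: sp3
C6: sp2 ✓
C7: sp2 ✓
C8: sp2 ✓
C9: sp2 ✓
C6, C7, C8, C9 → 4 sp2 carbons.

4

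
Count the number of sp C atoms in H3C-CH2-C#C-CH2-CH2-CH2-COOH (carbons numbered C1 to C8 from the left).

C1: sp3
C2: sp3
C3: sp ✓
C4: sp ✓
C5: sp3
C6: sp3
C7: sp3
C8: sp2
C3, C4 → 2 sp carbons.

2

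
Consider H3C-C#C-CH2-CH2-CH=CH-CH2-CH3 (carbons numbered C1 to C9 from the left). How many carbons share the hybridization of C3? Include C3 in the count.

2

C3 is sp (two π bonds).
C1: sp3
C2: sp ✓
C3: sp ✓
C4: sp3
C5: sp3
C6: sp2
C7: sp2
C8: sp3
C9: sp3
2 carbons are sp.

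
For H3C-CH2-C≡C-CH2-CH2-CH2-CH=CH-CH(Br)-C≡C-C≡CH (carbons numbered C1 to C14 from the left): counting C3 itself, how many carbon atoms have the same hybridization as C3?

C3 is sp (two π bonds).
C1: sp3
C2: sp3
C3: sp ✓
C4: sp ✓
C5: sp3
C6: sp3
C7: sp3
C8: sp2
C9: sp2
C10: sp3
C11: sp ✓
C12: sp ✓
C13: sp ✓
C14: sp ✓
6 carbons are sp.

6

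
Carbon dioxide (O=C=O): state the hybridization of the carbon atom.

sp

Two σ bonds, two π bonds → steric number 2 → sp.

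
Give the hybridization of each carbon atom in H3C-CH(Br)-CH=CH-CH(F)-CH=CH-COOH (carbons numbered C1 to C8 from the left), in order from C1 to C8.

C1 has 4 σ bonds: steric number 4 → sp3.
C2 carries 4 σ bonds, giving a steric number of 4, so it is sp3.
C3 carries 3 σ bonds, plus one π bond, giving a steric number of 3, so it is sp2.
C4 has 3 σ bonds, plus one π bond: steric number 3 → sp2.
C5 — 4 σ bonds. Steric number 4, so sp3.
C6 has 3 σ bonds, plus one π bond: steric number 3 → sp2.
C7: 3 σ bonds, plus one π bond — 3 electron domains, sp2.
C8: 3 σ bonds, plus one π bond — 3 electron domains, sp2.

C1 sp3, C2 sp3, C3 sp2, C4 sp2, C5 sp3, C6 sp2, C7 sp2, C8 sp2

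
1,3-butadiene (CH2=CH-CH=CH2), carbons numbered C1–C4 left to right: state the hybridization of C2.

sp2

C2 is sp2: 3 σ bonds, plus one π bond, 3 electron-density regions.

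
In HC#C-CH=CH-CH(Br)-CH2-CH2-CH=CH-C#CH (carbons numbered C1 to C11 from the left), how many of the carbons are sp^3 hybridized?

C1: sp
C2: sp
C3: sp2
C4: sp2
C5: sp3 ✓
C6: sp3 ✓
C7: sp3 ✓
C8: sp2
C9: sp2
C10: sp
C11: sp
C5, C6, C7 → 3 sp3 carbons.

3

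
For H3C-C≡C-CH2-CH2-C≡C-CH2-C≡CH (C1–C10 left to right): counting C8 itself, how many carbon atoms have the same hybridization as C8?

4

C8 is sp3 (only σ bonds).
C1: sp3 ✓
C2: sp
C3: sp
C4: sp3 ✓
C5: sp3 ✓
C6: sp
C7: sp
C8: sp3 ✓
C9: sp
C10: sp
4 carbons are sp3.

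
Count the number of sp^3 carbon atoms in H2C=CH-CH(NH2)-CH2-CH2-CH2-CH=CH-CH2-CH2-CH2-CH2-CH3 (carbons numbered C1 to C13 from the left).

9

C1: sp2
C2: sp2
C3: sp3 ✓
C4: sp3 ✓
C5: sp3 ✓
C6: sp3 ✓
C7: sp2
C8: sp2
C9: sp3 ✓
C10: sp3 ✓
C11: sp3 ✓
C12: sp3 ✓
C13: sp3 ✓
C3, C4, C5, C6, C9, C10, C11, C12, C13 → 9 sp3 carbons.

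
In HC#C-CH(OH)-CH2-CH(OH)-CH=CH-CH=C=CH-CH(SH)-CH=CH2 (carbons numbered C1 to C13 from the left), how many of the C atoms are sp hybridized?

C1: sp ✓
C2: sp ✓
C3: sp3
C4: sp3
C5: sp3
C6: sp2
C7: sp2
C8: sp2
C9: sp ✓
C10: sp2
C11: sp3
C12: sp2
C13: sp2
C1, C2, C9 → 3 sp carbons.

3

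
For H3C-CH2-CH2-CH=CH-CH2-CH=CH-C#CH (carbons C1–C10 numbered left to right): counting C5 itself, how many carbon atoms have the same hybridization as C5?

4

C5 is sp2 (one π bond).
C1: sp3
C2: sp3
C3: sp3
C4: sp2 ✓
C5: sp2 ✓
C6: sp3
C7: sp2 ✓
C8: sp2 ✓
C9: sp
C10: sp
4 carbons are sp2.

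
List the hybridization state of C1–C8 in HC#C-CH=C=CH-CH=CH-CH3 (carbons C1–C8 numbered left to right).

C1 sp, C2 sp, C3 sp2, C4 sp, C5 sp2, C6 sp2, C7 sp2, C8 sp3

C1 (2 σ bonds, plus two π bonds) has steric number 2: sp.
C2 (2 σ bonds, plus two π bonds) has steric number 2: sp.
C3 is sp2: 3 σ bonds, plus one π bond, 3 electron-density regions.
C4 is sp: 2 σ bonds, plus two π bonds, 2 electron-density regions.
C5 — 3 σ bonds, plus one π bond. Steric number 3, so sp2.
C6 is sp2: 3 σ bonds, plus one π bond, 3 electron-density regions.
C7: 3 σ bonds, plus one π bond — 3 electron domains, sp2.
C8 has 4 σ bonds: steric number 4 → sp3.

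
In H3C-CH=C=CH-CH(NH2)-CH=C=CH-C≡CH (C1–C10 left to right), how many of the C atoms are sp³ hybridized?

C1: sp3 ✓
C2: sp2
C3: sp
C4: sp2
C5: sp3 ✓
C6: sp2
C7: sp
C8: sp2
C9: sp
C10: sp
C1, C5 → 2 sp3 carbons.

2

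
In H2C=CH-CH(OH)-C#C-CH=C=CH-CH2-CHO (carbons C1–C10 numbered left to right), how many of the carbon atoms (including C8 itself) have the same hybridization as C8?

C8 is sp2 (one π bond).
C1: sp2 ✓
C2: sp2 ✓
C3: sp3
C4: sp
C5: sp
C6: sp2 ✓
C7: sp
C8: sp2 ✓
C9: sp3
C10: sp2 ✓
5 carbons are sp2.

5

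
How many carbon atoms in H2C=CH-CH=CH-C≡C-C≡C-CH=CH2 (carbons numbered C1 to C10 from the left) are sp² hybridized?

6

C1: sp2 ✓
C2: sp2 ✓
C3: sp2 ✓
C4: sp2 ✓
C5: sp
C6: sp
C7: sp
C8: sp
C9: sp2 ✓
C10: sp2 ✓
C1, C2, C3, C4, C9, C10 → 6 sp2 carbons.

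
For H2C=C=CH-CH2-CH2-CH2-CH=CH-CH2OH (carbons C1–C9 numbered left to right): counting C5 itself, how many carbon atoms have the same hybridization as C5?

4

C5 is sp3 (only σ bonds).
C1: sp2
C2: sp
C3: sp2
C4: sp3 ✓
C5: sp3 ✓
C6: sp3 ✓
C7: sp2
C8: sp2
C9: sp3 ✓
4 carbons are sp3.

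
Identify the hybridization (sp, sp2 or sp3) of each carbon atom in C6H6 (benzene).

Every ring carbon has three σ bonds and contributes one p electron to the aromatic π system.

sp^2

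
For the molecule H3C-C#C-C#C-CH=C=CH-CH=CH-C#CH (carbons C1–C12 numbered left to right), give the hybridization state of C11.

C11 has 2 σ bonds, plus two π bonds: steric number 2 → sp.

sp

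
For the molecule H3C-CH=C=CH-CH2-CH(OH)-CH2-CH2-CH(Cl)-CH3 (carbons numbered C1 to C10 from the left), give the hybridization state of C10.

sp3

C10: 4 σ bonds — 4 electron domains, sp3.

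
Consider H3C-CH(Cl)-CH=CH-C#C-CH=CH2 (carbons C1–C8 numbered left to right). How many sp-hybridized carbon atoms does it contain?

C1: sp3
C2: sp3
C3: sp2
C4: sp2
C5: sp ✓
C6: sp ✓
C7: sp2
C8: sp2
C5, C6 → 2 sp carbons.

2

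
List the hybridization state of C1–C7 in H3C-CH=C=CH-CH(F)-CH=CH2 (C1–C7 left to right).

C1 carries 4 σ bonds, giving a steric number of 4, so it is sp3.
C2 carries 3 σ bonds, plus one π bond, giving a steric number of 3, so it is sp2.
C3: 2 σ bonds, plus two π bonds; 2 regions of electron density → sp.
C4 is sp2: 3 σ bonds, plus one π bond, 3 electron-density regions.
C5 — 4 σ bonds. Steric number 4, so sp3.
C6: 3 σ bonds, plus one π bond; 3 regions of electron density → sp2.
C7 carries 3 σ bonds, plus one π bond, giving a steric number of 3, so it is sp2.

C1 sp3, C2 sp2, C3 sp, C4 sp2, C5 sp3, C6 sp2, C7 sp2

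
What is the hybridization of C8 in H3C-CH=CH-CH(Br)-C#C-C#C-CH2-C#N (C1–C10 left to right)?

C8: 2 σ bonds, plus two π bonds — 2 electron domains, sp.

sp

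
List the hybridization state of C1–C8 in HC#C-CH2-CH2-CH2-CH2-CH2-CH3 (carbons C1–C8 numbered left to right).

C1 sp, C2 sp, C3 sp3, C4 sp3, C5 sp3, C6 sp3, C7 sp3, C8 sp3

C1 has 2 σ bonds, plus two π bonds: steric number 2 → sp.
C2 is sp: 2 σ bonds, plus two π bonds, 2 electron-density regions.
C3 — 4 σ bonds. Steric number 4, so sp3.
C4 has 4 σ bonds: steric number 4 → sp3.
C5 carries 4 σ bonds, giving a steric number of 4, so it is sp3.
C6 (4 σ bonds) has steric number 4: sp3.
C7 (4 σ bonds) has steric number 4: sp3.
C8: 4 σ bonds — 4 electron domains, sp3.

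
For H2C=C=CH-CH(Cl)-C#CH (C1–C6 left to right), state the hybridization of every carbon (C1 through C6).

C1: 3 σ bonds, plus one π bond — 3 electron domains, sp2.
C2 is sp: 2 σ bonds, plus two π bonds, 2 electron-density regions.
C3 (3 σ bonds, plus one π bond) has steric number 3: sp2.
C4: 4 σ bonds; 4 regions of electron density → sp3.
C5 (2 σ bonds, plus two π bonds) has steric number 2: sp.
C6 — 2 σ bonds, plus two π bonds. Steric number 2, so sp.

C1 sp2, C2 sp, C3 sp2, C4 sp3, C5 sp, C6 sp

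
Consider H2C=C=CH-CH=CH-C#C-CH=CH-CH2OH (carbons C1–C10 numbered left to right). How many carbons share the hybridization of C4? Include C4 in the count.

6

C4 is sp2 (one π bond).
C1: sp2 ✓
C2: sp
C3: sp2 ✓
C4: sp2 ✓
C5: sp2 ✓
C6: sp
C7: sp
C8: sp2 ✓
C9: sp2 ✓
C10: sp3
6 carbons are sp2.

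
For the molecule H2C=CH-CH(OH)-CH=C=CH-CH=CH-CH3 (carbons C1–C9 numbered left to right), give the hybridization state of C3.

sp³

C3 — 4 σ bonds. Steric number 4, so sp3.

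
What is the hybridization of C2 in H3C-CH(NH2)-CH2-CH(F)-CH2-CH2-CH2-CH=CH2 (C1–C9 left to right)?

C2 — 4 σ bonds. Steric number 4, so sp3.

sp3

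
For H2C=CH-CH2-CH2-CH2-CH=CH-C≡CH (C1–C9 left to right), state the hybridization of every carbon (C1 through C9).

C1 sp2, C2 sp2, C3 sp3, C4 sp3, C5 sp3, C6 sp2, C7 sp2, C8 sp, C9 sp

C1 has 3 σ bonds, plus one π bond: steric number 3 → sp2.
C2 — 3 σ bonds, plus one π bond. Steric number 3, so sp2.
C3 is sp3: 4 σ bonds, 4 electron-density regions.
C4 is sp3: 4 σ bonds, 4 electron-density regions.
C5 is sp3: 4 σ bonds, 4 electron-density regions.
C6 has 3 σ bonds, plus one π bond: steric number 3 → sp2.
C7: 3 σ bonds, plus one π bond — 3 electron domains, sp2.
C8 is sp: 2 σ bonds, plus two π bonds, 2 electron-density regions.
C9: 2 σ bonds, plus two π bonds — 2 electron domains, sp.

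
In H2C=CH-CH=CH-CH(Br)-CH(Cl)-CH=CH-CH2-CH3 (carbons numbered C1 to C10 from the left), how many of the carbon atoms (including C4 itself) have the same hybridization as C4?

6

C4 is sp2 (one π bond).
C1: sp2 ✓
C2: sp2 ✓
C3: sp2 ✓
C4: sp2 ✓
C5: sp3
C6: sp3
C7: sp2 ✓
C8: sp2 ✓
C9: sp3
C10: sp3
6 carbons are sp2.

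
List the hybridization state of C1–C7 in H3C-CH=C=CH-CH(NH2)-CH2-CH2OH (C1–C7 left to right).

C1 sp3, C2 sp2, C3 sp, C4 sp2, C5 sp3, C6 sp3, C7 sp3

C1 is sp3: 4 σ bonds, 4 electron-density regions.
C2 is sp2: 3 σ bonds, plus one π bond, 3 electron-density regions.
C3 has 2 σ bonds, plus two π bonds: steric number 2 → sp.
C4 — 3 σ bonds, plus one π bond. Steric number 3, so sp2.
C5 (4 σ bonds) has steric number 4: sp3.
C6: 4 σ bonds; 4 regions of electron density → sp3.
C7 — 4 σ bonds. Steric number 4, so sp3.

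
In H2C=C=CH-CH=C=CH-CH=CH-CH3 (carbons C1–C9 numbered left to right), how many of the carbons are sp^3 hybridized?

C1: sp2
C2: sp
C3: sp2
C4: sp2
C5: sp
C6: sp2
C7: sp2
C8: sp2
C9: sp3 ✓
C9 → 1 sp3 carbon.

1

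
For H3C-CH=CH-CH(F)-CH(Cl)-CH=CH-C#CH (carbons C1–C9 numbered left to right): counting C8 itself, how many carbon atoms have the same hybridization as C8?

2

C8 is sp (two π bonds).
C1: sp3
C2: sp2
C3: sp2
C4: sp3
C5: sp3
C6: sp2
C7: sp2
C8: sp ✓
C9: sp ✓
2 carbons are sp.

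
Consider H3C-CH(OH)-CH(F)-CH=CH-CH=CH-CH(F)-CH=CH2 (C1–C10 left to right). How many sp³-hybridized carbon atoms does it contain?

4

C1: sp3 ✓
C2: sp3 ✓
C3: sp3 ✓
C4: sp2
C5: sp2
C6: sp2
C7: sp2
C8: sp3 ✓
C9: sp2
C10: sp2
C1, C2, C3, C8 → 4 sp3 carbons.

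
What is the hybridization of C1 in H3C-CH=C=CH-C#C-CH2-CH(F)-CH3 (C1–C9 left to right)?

C1: 4 σ bonds; 4 regions of electron density → sp3.

sp³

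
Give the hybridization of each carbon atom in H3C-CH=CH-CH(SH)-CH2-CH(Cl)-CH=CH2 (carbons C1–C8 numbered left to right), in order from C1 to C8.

C1: 4 σ bonds — 4 electron domains, sp3.
C2 is sp2: 3 σ bonds, plus one π bond, 3 electron-density regions.
C3 carries 3 σ bonds, plus one π bond, giving a steric number of 3, so it is sp2.
C4 is sp3: 4 σ bonds, 4 electron-density regions.
C5 has 4 σ bonds: steric number 4 → sp3.
C6 carries 4 σ bonds, giving a steric number of 4, so it is sp3.
C7 carries 3 σ bonds, plus one π bond, giving a steric number of 3, so it is sp2.
C8 carries 3 σ bonds, plus one π bond, giving a steric number of 3, so it is sp2.

C1 sp3, C2 sp2, C3 sp2, C4 sp3, C5 sp3, C6 sp3, C7 sp2, C8 sp2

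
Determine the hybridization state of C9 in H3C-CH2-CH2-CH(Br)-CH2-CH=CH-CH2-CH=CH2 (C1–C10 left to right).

sp²

C9: 3 σ bonds, plus one π bond — 3 electron domains, sp2.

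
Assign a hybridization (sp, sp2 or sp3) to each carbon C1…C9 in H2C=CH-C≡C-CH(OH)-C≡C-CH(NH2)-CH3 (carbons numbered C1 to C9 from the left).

C1: 3 σ bonds, plus one π bond; 3 regions of electron density → sp2.
C2: 3 σ bonds, plus one π bond; 3 regions of electron density → sp2.
C3 is sp: 2 σ bonds, plus two π bonds, 2 electron-density regions.
C4 carries 2 σ bonds, plus two π bonds, giving a steric number of 2, so it is sp.
C5 — 4 σ bonds. Steric number 4, so sp3.
C6 carries 2 σ bonds, plus two π bonds, giving a steric number of 2, so it is sp.
C7 (2 σ bonds, plus two π bonds) has steric number 2: sp.
C8 (4 σ bonds) has steric number 4: sp3.
C9: 4 σ bonds; 4 regions of electron density → sp3.

C1 sp2, C2 sp2, C3 sp, C4 sp, C5 sp3, C6 sp, C7 sp, C8 sp3, C9 sp3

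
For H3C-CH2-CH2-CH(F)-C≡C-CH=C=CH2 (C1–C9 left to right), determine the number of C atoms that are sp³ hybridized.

C1: sp3 ✓
C2: sp3 ✓
C3: sp3 ✓
C4: sp3 ✓
C5: sp
C6: sp
C7: sp2
C8: sp
C9: sp2
C1, C2, C3, C4 → 4 sp3 carbons.

4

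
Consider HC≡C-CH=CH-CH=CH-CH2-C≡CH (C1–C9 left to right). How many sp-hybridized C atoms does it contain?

4

C1: sp ✓
C2: sp ✓
C3: sp2
C4: sp2
C5: sp2
C6: sp2
C7: sp3
C8: sp ✓
C9: sp ✓
C1, C2, C8, C9 → 4 sp carbons.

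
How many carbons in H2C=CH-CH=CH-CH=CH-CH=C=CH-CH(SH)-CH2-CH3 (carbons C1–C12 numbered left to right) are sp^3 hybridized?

3

C1: sp2
C2: sp2
C3: sp2
C4: sp2
C5: sp2
C6: sp2
C7: sp2
C8: sp
C9: sp2
C10: sp3 ✓
C11: sp3 ✓
C12: sp3 ✓
C10, C11, C12 → 3 sp3 carbons.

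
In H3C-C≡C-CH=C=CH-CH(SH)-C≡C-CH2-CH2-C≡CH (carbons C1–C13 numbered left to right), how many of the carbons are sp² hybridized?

2

C1: sp3
C2: sp
C3: sp
C4: sp2 ✓
C5: sp
C6: sp2 ✓
C7: sp3
C8: sp
C9: sp
C10: sp3
C11: sp3
C12: sp
C13: sp
C4, C6 → 2 sp2 carbons.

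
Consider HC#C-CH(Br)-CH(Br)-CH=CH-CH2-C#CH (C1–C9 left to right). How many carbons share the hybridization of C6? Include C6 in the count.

2

C6 is sp2 (one π bond).
C1: sp
C2: sp
C3: sp3
C4: sp3
C5: sp2 ✓
C6: sp2 ✓
C7: sp3
C8: sp
C9: sp
2 carbons are sp2.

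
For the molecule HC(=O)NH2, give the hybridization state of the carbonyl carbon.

sp²

The carbonyl carbon is sp2: 3 σ bonds, plus one π bond, 3 electron-density regions.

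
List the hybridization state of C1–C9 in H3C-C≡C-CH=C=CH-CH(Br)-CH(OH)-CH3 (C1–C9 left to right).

C1 is sp3: 4 σ bonds, 4 electron-density regions.
C2: 2 σ bonds, plus two π bonds; 2 regions of electron density → sp.
C3: 2 σ bonds, plus two π bonds — 2 electron domains, sp.
C4 — 3 σ bonds, plus one π bond. Steric number 3, so sp2.
C5: 2 σ bonds, plus two π bonds — 2 electron domains, sp.
C6: 3 σ bonds, plus one π bond; 3 regions of electron density → sp2.
C7: 4 σ bonds; 4 regions of electron density → sp3.
C8 (4 σ bonds) has steric number 4: sp3.
C9 (4 σ bonds) has steric number 4: sp3.

C1 sp3, C2 sp, C3 sp, C4 sp2, C5 sp, C6 sp2, C7 sp3, C8 sp3, C9 sp3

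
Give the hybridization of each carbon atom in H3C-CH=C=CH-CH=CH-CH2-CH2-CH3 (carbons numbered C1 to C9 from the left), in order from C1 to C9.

C1: 4 σ bonds — 4 electron domains, sp3.
C2 — 3 σ bonds, plus one π bond. Steric number 3, so sp2.
C3 is sp: 2 σ bonds, plus two π bonds, 2 electron-density regions.
C4: 3 σ bonds, plus one π bond — 3 electron domains, sp2.
C5 carries 3 σ bonds, plus one π bond, giving a steric number of 3, so it is sp2.
C6 has 3 σ bonds, plus one π bond: steric number 3 → sp2.
C7: 4 σ bonds — 4 electron domains, sp3.
C8 carries 4 σ bonds, giving a steric number of 4, so it is sp3.
C9 (4 σ bonds) has steric number 4: sp3.

C1 sp3, C2 sp2, C3 sp, C4 sp2, C5 sp2, C6 sp2, C7 sp3, C8 sp3, C9 sp3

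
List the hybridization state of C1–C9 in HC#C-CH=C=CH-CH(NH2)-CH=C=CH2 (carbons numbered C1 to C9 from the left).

C1 sp, C2 sp, C3 sp2, C4 sp, C5 sp2, C6 sp3, C7 sp2, C8 sp, C9 sp2

C1 has 2 σ bonds, plus two π bonds: steric number 2 → sp.
C2 is sp: 2 σ bonds, plus two π bonds, 2 electron-density regions.
C3 carries 3 σ bonds, plus one π bond, giving a steric number of 3, so it is sp2.
C4 has 2 σ bonds, plus two π bonds: steric number 2 → sp.
C5: 3 σ bonds, plus one π bond; 3 regions of electron density → sp2.
C6 — 4 σ bonds. Steric number 4, so sp3.
C7 carries 3 σ bonds, plus one π bond, giving a steric number of 3, so it is sp2.
C8: 2 σ bonds, plus two π bonds; 2 regions of electron density → sp.
C9 is sp2: 3 σ bonds, plus one π bond, 3 electron-density regions.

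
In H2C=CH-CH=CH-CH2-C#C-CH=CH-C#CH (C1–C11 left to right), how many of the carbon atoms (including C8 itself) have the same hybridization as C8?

C8 is sp2 (one π bond).
C1: sp2 ✓
C2: sp2 ✓
C3: sp2 ✓
C4: sp2 ✓
C5: sp3
C6: sp
C7: sp
C8: sp2 ✓
C9: sp2 ✓
C10: sp
C11: sp
6 carbons are sp2.

6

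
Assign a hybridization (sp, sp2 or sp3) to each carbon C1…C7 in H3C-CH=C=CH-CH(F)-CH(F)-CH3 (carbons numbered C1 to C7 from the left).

C1 sp3, C2 sp2, C3 sp, C4 sp2, C5 sp3, C6 sp3, C7 sp3

C1 — 4 σ bonds. Steric number 4, so sp3.
C2: 3 σ bonds, plus one π bond — 3 electron domains, sp2.
C3 is sp: 2 σ bonds, plus two π bonds, 2 electron-density regions.
C4 has 3 σ bonds, plus one π bond: steric number 3 → sp2.
C5: 4 σ bonds — 4 electron domains, sp3.
C6 has 4 σ bonds: steric number 4 → sp3.
C7 is sp3: 4 σ bonds, 4 electron-density regions.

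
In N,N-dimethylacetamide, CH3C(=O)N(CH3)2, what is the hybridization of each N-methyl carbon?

Each N-methyl carbon carries 4 σ bonds, giving a steric number of 4, so it is sp3.

sp³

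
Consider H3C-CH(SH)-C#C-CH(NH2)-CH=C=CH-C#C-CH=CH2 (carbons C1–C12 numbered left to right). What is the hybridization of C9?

C9: 2 σ bonds, plus two π bonds; 2 regions of electron density → sp.

sp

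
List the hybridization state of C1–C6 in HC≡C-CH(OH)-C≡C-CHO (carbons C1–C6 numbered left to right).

C1 sp, C2 sp, C3 sp3, C4 sp, C5 sp, C6 sp2

C1 is sp: 2 σ bonds, plus two π bonds, 2 electron-density regions.
C2 has 2 σ bonds, plus two π bonds: steric number 2 → sp.
C3 — 4 σ bonds. Steric number 4, so sp3.
C4: 2 σ bonds, plus two π bonds; 2 regions of electron density → sp.
C5 — 2 σ bonds, plus two π bonds. Steric number 2, so sp.
C6 has 3 σ bonds, plus one π bond: steric number 3 → sp2.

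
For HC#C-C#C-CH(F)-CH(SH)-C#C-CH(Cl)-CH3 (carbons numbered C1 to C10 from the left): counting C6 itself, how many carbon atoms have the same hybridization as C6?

4

C6 is sp3 (only σ bonds).
C1: sp
C2: sp
C3: sp
C4: sp
C5: sp3 ✓
C6: sp3 ✓
C7: sp
C8: sp
C9: sp3 ✓
C10: sp3 ✓
4 carbons are sp3.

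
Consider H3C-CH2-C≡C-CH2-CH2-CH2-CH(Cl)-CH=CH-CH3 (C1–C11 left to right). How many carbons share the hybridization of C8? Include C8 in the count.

7

C8 is sp3 (only σ bonds).
C1: sp3 ✓
C2: sp3 ✓
C3: sp
C4: sp
C5: sp3 ✓
C6: sp3 ✓
C7: sp3 ✓
C8: sp3 ✓
C9: sp2
C10: sp2
C11: sp3 ✓
7 carbons are sp3.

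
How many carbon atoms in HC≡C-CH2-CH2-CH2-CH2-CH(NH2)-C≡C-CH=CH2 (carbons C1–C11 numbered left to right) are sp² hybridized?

2

C1: sp
C2: sp
C3: sp3
C4: sp3
C5: sp3
C6: sp3
C7: sp3
C8: sp
C9: sp
C10: sp2 ✓
C11: sp2 ✓
C10, C11 → 2 sp2 carbons.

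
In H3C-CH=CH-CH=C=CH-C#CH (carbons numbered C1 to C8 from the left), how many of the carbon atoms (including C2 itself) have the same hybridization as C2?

4

C2 is sp2 (one π bond).
C1: sp3
C2: sp2 ✓
C3: sp2 ✓
C4: sp2 ✓
C5: sp
C6: sp2 ✓
C7: sp
C8: sp
4 carbons are sp2.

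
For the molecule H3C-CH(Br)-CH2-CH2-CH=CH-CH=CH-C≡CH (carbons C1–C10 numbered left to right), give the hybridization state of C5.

sp²

C5 is sp2: 3 σ bonds, plus one π bond, 3 electron-density regions.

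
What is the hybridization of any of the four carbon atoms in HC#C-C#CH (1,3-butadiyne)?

Every carbon is part of a C≡C triple bond: two σ regions → sp.

sp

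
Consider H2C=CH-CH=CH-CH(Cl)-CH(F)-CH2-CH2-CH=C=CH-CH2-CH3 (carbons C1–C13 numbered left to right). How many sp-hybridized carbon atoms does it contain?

C1: sp2
C2: sp2
C3: sp2
C4: sp2
C5: sp3
C6: sp3
C7: sp3
C8: sp3
C9: sp2
C10: sp ✓
C11: sp2
C12: sp3
C13: sp3
C10 → 1 sp carbon.

1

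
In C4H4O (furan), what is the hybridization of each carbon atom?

Each carbon atom has 3 σ bonds, plus one π bond: steric number 3 → sp2.

sp^2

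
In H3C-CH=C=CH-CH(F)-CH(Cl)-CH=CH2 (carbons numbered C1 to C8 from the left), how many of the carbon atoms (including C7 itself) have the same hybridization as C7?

C7 is sp2 (one π bond).
C1: sp3
C2: sp2 ✓
C3: sp
C4: sp2 ✓
C5: sp3
C6: sp3
C7: sp2 ✓
C8: sp2 ✓
4 carbons are sp2.

4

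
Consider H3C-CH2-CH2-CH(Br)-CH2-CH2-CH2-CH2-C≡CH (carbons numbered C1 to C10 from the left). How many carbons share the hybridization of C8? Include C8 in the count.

C8 is sp3 (only σ bonds).
C1: sp3 ✓
C2: sp3 ✓
C3: sp3 ✓
C4: sp3 ✓
C5: sp3 ✓
C6: sp3 ✓
C7: sp3 ✓
C8: sp3 ✓
C9: sp
C10: sp
8 carbons are sp3.

8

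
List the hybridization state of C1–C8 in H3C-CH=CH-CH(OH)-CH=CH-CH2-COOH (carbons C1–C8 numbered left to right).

C1 — 4 σ bonds. Steric number 4, so sp3.
C2 — 3 σ bonds, plus one π bond. Steric number 3, so sp2.
C3 is sp2: 3 σ bonds, plus one π bond, 3 electron-density regions.
C4 is sp3: 4 σ bonds, 4 electron-density regions.
C5: 3 σ bonds, plus one π bond — 3 electron domains, sp2.
C6 carries 3 σ bonds, plus one π bond, giving a steric number of 3, so it is sp2.
C7 has 4 σ bonds: steric number 4 → sp3.
C8 — 3 σ bonds, plus one π bond. Steric number 3, so sp2.

C1 sp3, C2 sp2, C3 sp2, C4 sp3, C5 sp2, C6 sp2, C7 sp3, C8 sp2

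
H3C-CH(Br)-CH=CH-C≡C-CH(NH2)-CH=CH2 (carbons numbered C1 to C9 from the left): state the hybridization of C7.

C7: 4 σ bonds; 4 regions of electron density → sp3.

sp^3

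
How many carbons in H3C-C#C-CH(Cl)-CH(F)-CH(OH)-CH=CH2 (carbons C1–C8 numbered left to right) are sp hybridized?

2

C1: sp3
C2: sp ✓
C3: sp ✓
C4: sp3
C5: sp3
C6: sp3
C7: sp2
C8: sp2
C2, C3 → 2 sp carbons.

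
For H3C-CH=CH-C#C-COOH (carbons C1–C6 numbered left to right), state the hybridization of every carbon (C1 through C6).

C1 has 4 σ bonds: steric number 4 → sp3.
C2: 3 σ bonds, plus one π bond — 3 electron domains, sp2.
C3: 3 σ bonds, plus one π bond — 3 electron domains, sp2.
C4 is sp: 2 σ bonds, plus two π bonds, 2 electron-density regions.
C5 — 2 σ bonds, plus two π bonds. Steric number 2, so sp.
C6 is sp2: 3 σ bonds, plus one π bond, 3 electron-density regions.

C1 sp3, C2 sp2, C3 sp2, C4 sp, C5 sp, C6 sp2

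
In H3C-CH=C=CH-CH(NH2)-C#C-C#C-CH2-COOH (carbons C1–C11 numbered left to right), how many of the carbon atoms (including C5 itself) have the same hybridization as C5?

3

C5 is sp3 (only σ bonds).
C1: sp3 ✓
C2: sp2
C3: sp
C4: sp2
C5: sp3 ✓
C6: sp
C7: sp
C8: sp
C9: sp
C10: sp3 ✓
C11: sp2
3 carbons are sp3.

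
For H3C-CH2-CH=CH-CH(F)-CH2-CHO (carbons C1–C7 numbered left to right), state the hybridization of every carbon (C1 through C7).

C1 sp3, C2 sp3, C3 sp2, C4 sp2, C5 sp3, C6 sp3, C7 sp2

C1 carries 4 σ bonds, giving a steric number of 4, so it is sp3.
C2 — 4 σ bonds. Steric number 4, so sp3.
C3: 3 σ bonds, plus one π bond; 3 regions of electron density → sp2.
C4 (3 σ bonds, plus one π bond) has steric number 3: sp2.
C5 (4 σ bonds) has steric number 4: sp3.
C6 carries 4 σ bonds, giving a steric number of 4, so it is sp3.
C7 — 3 σ bonds, plus one π bond. Steric number 3, so sp2.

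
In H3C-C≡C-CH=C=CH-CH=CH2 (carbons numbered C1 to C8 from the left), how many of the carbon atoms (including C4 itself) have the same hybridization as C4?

4

C4 is sp2 (one π bond).
C1: sp3
C2: sp
C3: sp
C4: sp2 ✓
C5: sp
C6: sp2 ✓
C7: sp2 ✓
C8: sp2 ✓
4 carbons are sp2.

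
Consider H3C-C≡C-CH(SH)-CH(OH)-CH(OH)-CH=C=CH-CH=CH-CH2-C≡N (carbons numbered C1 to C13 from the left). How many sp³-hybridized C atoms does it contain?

C1: sp3 ✓
C2: sp
C3: sp
C4: sp3 ✓
C5: sp3 ✓
C6: sp3 ✓
C7: sp2
C8: sp
C9: sp2
C10: sp2
C11: sp2
C12: sp3 ✓
C13: sp
C1, C4, C5, C6, C12 → 5 sp3 carbons.

5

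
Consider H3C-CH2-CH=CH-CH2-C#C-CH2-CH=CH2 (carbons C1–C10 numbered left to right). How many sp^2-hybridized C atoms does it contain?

C1: sp3
C2: sp3
C3: sp2 ✓
C4: sp2 ✓
C5: sp3
C6: sp
C7: sp
C8: sp3
C9: sp2 ✓
C10: sp2 ✓
C3, C4, C9, C10 → 4 sp2 carbons.

4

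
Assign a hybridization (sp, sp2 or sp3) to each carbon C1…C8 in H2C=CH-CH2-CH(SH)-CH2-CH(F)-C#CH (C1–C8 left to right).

C1: 3 σ bonds, plus one π bond; 3 regions of electron density → sp2.
C2 (3 σ bonds, plus one π bond) has steric number 3: sp2.
C3 is sp3: 4 σ bonds, 4 electron-density regions.
C4 — 4 σ bonds. Steric number 4, so sp3.
C5: 4 σ bonds — 4 electron domains, sp3.
C6 is sp3: 4 σ bonds, 4 electron-density regions.
C7 carries 2 σ bonds, plus two π bonds, giving a steric number of 2, so it is sp.
C8: 2 σ bonds, plus two π bonds — 2 electron domains, sp.

C1 sp2, C2 sp2, C3 sp3, C4 sp3, C5 sp3, C6 sp3, C7 sp, C8 sp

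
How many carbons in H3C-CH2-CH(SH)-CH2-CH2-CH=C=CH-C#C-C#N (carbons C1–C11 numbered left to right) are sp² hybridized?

C1: sp3
C2: sp3
C3: sp3
C4: sp3
C5: sp3
C6: sp2 ✓
C7: sp
C8: sp2 ✓
C9: sp
C10: sp
C11: sp
C6, C8 → 2 sp2 carbons.

2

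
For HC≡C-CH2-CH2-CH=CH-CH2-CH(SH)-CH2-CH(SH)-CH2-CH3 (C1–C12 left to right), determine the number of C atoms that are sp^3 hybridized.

8

C1: sp
C2: sp
C3: sp3 ✓
C4: sp3 ✓
C5: sp2
C6: sp2
C7: sp3 ✓
C8: sp3 ✓
C9: sp3 ✓
C10: sp3 ✓
C11: sp3 ✓
C12: sp3 ✓
C3, C4, C7, C8, C9, C10, C11, C12 → 8 sp3 carbons.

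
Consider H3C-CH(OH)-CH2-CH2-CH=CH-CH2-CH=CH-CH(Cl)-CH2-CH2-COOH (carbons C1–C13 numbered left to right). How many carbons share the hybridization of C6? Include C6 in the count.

5

C6 is sp2 (one π bond).
C1: sp3
C2: sp3
C3: sp3
C4: sp3
C5: sp2 ✓
C6: sp2 ✓
C7: sp3
C8: sp2 ✓
C9: sp2 ✓
C10: sp3
C11: sp3
C12: sp3
C13: sp2 ✓
5 carbons are sp2.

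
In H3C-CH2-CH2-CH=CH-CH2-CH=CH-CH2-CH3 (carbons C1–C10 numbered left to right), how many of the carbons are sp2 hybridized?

C1: sp3
C2: sp3
C3: sp3
C4: sp2 ✓
C5: sp2 ✓
C6: sp3
C7: sp2 ✓
C8: sp2 ✓
C9: sp3
C10: sp3
C4, C5, C7, C8 → 4 sp2 carbons.

4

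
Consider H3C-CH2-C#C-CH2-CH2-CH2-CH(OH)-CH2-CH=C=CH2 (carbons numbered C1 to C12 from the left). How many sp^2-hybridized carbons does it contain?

2

C1: sp3
C2: sp3
C3: sp
C4: sp
C5: sp3
C6: sp3
C7: sp3
C8: sp3
C9: sp3
C10: sp2 ✓
C11: sp
C12: sp2 ✓
C10, C12 → 2 sp2 carbons.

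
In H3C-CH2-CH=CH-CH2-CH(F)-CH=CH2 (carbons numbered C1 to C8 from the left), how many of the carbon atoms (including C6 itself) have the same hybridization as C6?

4

C6 is sp3 (only σ bonds).
C1: sp3 ✓
C2: sp3 ✓
C3: sp2
C4: sp2
C5: sp3 ✓
C6: sp3 ✓
C7: sp2
C8: sp2
4 carbons are sp3.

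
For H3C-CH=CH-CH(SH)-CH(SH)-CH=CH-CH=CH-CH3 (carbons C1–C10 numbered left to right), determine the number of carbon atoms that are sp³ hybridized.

4

C1: sp3 ✓
C2: sp2
C3: sp2
C4: sp3 ✓
C5: sp3 ✓
C6: sp2
C7: sp2
C8: sp2
C9: sp2
C10: sp3 ✓
C1, C4, C5, C10 → 4 sp3 carbons.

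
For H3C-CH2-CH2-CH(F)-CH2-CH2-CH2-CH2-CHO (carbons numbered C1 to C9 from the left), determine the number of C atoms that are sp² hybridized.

C1: sp3
C2: sp3
C3: sp3
C4: sp3
C5: sp3
C6: sp3
C7: sp3
C8: sp3
C9: sp2 ✓
C9 → 1 sp2 carbon.

1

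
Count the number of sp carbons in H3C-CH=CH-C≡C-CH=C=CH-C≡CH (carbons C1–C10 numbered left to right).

C1: sp3
C2: sp2
C3: sp2
C4: sp ✓
C5: sp ✓
C6: sp2
C7: sp ✓
C8: sp2
C9: sp ✓
C10: sp ✓
C4, C5, C7, C9, C10 → 5 sp carbons.

5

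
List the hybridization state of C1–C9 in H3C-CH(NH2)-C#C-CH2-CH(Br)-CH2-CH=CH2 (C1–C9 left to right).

C1 sp3, C2 sp3, C3 sp, C4 sp, C5 sp3, C6 sp3, C7 sp3, C8 sp2, C9 sp2

C1 carries 4 σ bonds, giving a steric number of 4, so it is sp3.
C2 is sp3: 4 σ bonds, 4 electron-density regions.
C3 has 2 σ bonds, plus two π bonds: steric number 2 → sp.
C4 is sp: 2 σ bonds, plus two π bonds, 2 electron-density regions.
C5 has 4 σ bonds: steric number 4 → sp3.
C6: 4 σ bonds — 4 electron domains, sp3.
C7 — 4 σ bonds. Steric number 4, so sp3.
C8 carries 3 σ bonds, plus one π bond, giving a steric number of 3, so it is sp2.
C9 has 3 σ bonds, plus one π bond: steric number 3 → sp2.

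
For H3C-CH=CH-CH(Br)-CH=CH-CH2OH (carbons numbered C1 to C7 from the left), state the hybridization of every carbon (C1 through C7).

C1 sp3, C2 sp2, C3 sp2, C4 sp3, C5 sp2, C6 sp2, C7 sp3

C1 — 4 σ bonds. Steric number 4, so sp3.
C2 carries 3 σ bonds, plus one π bond, giving a steric number of 3, so it is sp2.
C3 carries 3 σ bonds, plus one π bond, giving a steric number of 3, so it is sp2.
C4 — 4 σ bonds. Steric number 4, so sp3.
C5 (3 σ bonds, plus one π bond) has steric number 3: sp2.
C6: 3 σ bonds, plus one π bond; 3 regions of electron density → sp2.
C7: 4 σ bonds — 4 electron domains, sp3.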